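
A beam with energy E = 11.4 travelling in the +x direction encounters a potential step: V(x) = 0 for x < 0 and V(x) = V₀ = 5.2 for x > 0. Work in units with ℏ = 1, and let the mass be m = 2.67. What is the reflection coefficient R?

The wavenumbers are k₁ = √(2mE)/ℏ = 7.802 on the left and k₂ = √(2m(E − V₀))/ℏ = 5.754 on the right.
Continuity of ψ and ψ′ at the step yields the reflection amplitude r = (k₁ − k₂)/(k₁ + k₂) = 0.1511; thus R = |r|² = 0.02283, T = 0.9772.

R = 0.0228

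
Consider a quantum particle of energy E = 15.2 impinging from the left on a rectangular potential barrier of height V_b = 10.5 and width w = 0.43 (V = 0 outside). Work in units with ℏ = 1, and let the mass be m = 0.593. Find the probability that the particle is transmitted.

T = 0.782

Above the barrier the interior wavenumber is k₂ = √(2m(E − V_b))/ℏ = 2.361, giving phase k₂w = 1.015.
Matching at both interfaces gives T⁻¹ = 1 + V_b² sin²(k₂w) / [4E(E − V_b)] = 1.278, hence T = 0.782.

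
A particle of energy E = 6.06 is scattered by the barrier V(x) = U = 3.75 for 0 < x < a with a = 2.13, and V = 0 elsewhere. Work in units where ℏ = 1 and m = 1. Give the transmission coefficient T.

E > U: inside the barrier k₂ = √(2m(E − U))/ℏ = 2.149, k₂a = 4.578.
T = [1 + U² sin²(k₂a) / (4E(E − U))]⁻¹ = 1/1.247 = 0.802.

T = 0.802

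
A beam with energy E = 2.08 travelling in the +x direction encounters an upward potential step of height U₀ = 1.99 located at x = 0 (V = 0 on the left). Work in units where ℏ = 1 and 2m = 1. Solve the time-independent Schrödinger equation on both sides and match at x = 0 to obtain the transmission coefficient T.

T = 0.570

The wavenumbers are k₁ = √(2mE)/ℏ = 1.442 on the left and k₂ = √(2m(E − U₀))/ℏ = 0.3000 on the right.
Continuity of ψ and ψ′ at the step yields the reflection amplitude r = (k₁ − k₂)/(k₁ + k₂) = 0.6556; thus R = |r|² = 0.4298, T = 0.5702.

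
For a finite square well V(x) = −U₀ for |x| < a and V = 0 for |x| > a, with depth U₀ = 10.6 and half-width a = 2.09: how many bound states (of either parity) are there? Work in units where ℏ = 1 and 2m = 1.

Define the well-strength parameter z₀ = (a/ℏ)√(2mU₀) = 2.09 × √(2·0.5·10.6) = 6.805.
A new bound state (alternating even/odd) appears each time z₀ passes a multiple of π/2, so N = ⌊2z₀/π⌋ + 1 = ⌊4.332⌋ + 1 = 5.

N = 5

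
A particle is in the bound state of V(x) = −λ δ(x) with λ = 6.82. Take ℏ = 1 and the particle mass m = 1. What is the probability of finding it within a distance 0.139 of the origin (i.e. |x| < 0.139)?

P = 0.850

The normalised bound state is ψ = √κ e^{−κ|x|} with κ = mλ/ℏ² = 6.820.
P(|x| < d) = ∫_{−d}^{d} κ e^{−2κ|x|} dx = 1 − e^{−2κd} = 1 − e^{−1.896} = 0.8498.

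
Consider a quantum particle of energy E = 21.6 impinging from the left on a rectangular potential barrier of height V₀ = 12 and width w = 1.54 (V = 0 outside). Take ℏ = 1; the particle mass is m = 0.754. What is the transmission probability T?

Above the barrier the interior wavenumber is k₂ = √(2m(E − V₀))/ℏ = 3.805, giving phase k₂w = 5.859.
Matching at both interfaces gives T⁻¹ = 1 + V₀² sin²(k₂w) / [4E(E − V₀)] = 1.029, hence T = 0.971.

T = 0.971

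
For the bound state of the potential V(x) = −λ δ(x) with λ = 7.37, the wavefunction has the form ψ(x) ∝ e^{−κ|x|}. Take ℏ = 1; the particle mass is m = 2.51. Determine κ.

κ = 18.5

Integrating the TISE across x = 0 gives the cusp condition ψ'(0⁺) − ψ'(0⁻) = −(2mλ/ℏ²)ψ(0).
With ψ ∝ e^{−κ|x|} this yields −2κ = −2mλ/ℏ², so κ = mλ/ℏ² = 18.50.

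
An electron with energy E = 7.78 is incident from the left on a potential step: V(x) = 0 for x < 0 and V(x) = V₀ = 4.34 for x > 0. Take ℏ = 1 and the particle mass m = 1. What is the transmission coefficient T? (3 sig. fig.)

T = 0.960

The wavenumbers are k₁ = √(2mE)/ℏ = 3.945 on the left and k₂ = √(2m(E − V₀))/ℏ = 2.623 on the right.
Continuity of ψ and ψ′ at the step yields the reflection amplitude r = (k₁ − k₂)/(k₁ + k₂) = 0.2012; thus R = |r|² = 0.04050, T = 0.9595.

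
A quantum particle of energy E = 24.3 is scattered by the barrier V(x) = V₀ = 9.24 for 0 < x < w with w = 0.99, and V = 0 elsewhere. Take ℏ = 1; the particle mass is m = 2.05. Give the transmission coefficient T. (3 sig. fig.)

Above the barrier the interior wavenumber is k₂ = √(2m(E − V₀))/ℏ = 7.858, giving phase k₂w = 7.779.
Matching at both interfaces gives T⁻¹ = 1 + V₀² sin²(k₂w) / [4E(E − V₀)] = 1.058, hence T = 0.945.

T = 0.945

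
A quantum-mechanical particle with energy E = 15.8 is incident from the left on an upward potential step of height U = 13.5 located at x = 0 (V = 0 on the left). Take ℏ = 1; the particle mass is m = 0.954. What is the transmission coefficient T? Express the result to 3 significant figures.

T = 0.800

The wavenumbers are k₁ = √(2mE)/ℏ = 5.491 on the left and k₂ = √(2m(E − U))/ℏ = 2.095 on the right.
Matching ψ and ψ′ at x = 0 gives r = (k₁ − k₂)/(k₁ + k₂), so R = r² = 0.2004 and T = 1 − R = 0.7996.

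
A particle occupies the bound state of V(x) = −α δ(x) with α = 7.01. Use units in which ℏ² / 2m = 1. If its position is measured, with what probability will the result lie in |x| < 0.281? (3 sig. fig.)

P = 0.861

The normalised bound state is ψ = √κ e^{−κ|x|} with κ = mα/ℏ² = 3.505.
P(|x| < d) = ∫_{−d}^{d} κ e^{−2κ|x|} dx = 1 − e^{−2κd} = 1 − e^{−1.970} = 0.8605.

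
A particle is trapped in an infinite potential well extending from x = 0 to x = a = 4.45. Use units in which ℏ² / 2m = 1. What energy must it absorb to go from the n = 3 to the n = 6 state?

E_n = n²π²ℏ²/(2ma²), so ΔE = (6² − 3²) π²ℏ²/(2ma²).
ΔE = 27 × π² / (2 × 0.5 × 4.45²) = 13.46.

ΔE = 13.5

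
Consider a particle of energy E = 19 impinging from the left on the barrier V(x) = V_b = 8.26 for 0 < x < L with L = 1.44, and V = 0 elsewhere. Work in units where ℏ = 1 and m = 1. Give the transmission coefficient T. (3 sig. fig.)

Above the barrier the interior wavenumber is k₂ = √(2m(E − V_b))/ℏ = 4.635, giving phase k₂L = 6.674.
T = [1 + V_b² sin²(k₂L) / (4E(E − V_b))]⁻¹ = 1/1.012 = 0.988.

T = 0.988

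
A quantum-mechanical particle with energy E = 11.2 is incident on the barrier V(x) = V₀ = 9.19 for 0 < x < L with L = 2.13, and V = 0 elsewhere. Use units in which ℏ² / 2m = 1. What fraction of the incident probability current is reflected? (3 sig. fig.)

Above the barrier the interior wavenumber is k₂ = √(2m(E − V₀))/ℏ = 1.418, giving phase k₂L = 3.020.
T = [1 + V₀² sin²(k₂L) / (4E(E − V₀))]⁻¹ = 1/1.014 = 0.986.
R = 1 − T = 0.0137.

R = 0.0137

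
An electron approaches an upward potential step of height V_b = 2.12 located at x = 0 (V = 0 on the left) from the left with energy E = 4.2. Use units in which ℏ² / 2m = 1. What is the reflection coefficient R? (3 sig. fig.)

R = 0.0302

On each side the TISE gives plane waves with k = √(2m(E − V))/ℏ: k₁ = √(2·½·4.2) = 2.049, k₂ = √(2·½·2.08) = 1.442.
Matching ψ and ψ′ at x = 0 gives r = (k₁ − k₂)/(k₁ + k₂), so R = r² = 0.03024 and T = 1 − R = 0.9698.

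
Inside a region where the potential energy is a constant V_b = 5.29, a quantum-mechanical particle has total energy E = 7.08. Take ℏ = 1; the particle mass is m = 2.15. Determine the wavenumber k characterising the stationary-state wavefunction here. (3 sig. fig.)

k = 2.77

With E > V_b the solution is oscillatory, ψ ∝ e^{±ikx} with k = √(2m(E − V_b))/ℏ.
k = √(2 × 2.15 × 1.79) = 2.774.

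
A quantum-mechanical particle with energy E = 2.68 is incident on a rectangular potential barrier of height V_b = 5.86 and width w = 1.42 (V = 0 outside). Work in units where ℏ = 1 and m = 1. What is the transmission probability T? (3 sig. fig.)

Since E < V_b the interior solution is evanescent with decay constant κ = √(2m(V_b − E))/ℏ = 2.522.
κw = 3.581, sinh(κw) = 17.94.
The exact tunnelling result is T⁻¹ = 1 + V_b² sinh²(κw) / [4E(V_b − E)] = 325.3, so T = 0.00307.

T = 0.00307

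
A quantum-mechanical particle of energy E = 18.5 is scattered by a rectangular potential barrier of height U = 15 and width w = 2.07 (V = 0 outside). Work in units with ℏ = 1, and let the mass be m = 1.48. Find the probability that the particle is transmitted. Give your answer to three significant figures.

T = 0.893

Above the barrier the interior wavenumber is k₂ = √(2m(E − U))/ℏ = 3.219, giving phase k₂w = 6.663.
Matching at both interfaces gives T⁻¹ = 1 + U² sin²(k₂w) / [4E(E − U)] = 1.119, hence T = 0.893.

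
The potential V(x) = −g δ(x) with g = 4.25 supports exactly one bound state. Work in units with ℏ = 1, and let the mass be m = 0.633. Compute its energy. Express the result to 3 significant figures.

E = -5.72

The bound state is ψ(x) = √κ e^{−κ|x|}. The derivative jump ψ'(0⁺) − ψ'(0⁻) = −(2mg/ℏ²)ψ(0) fixes κ = mg/ℏ² = 2.690.
Then E = −ℏ²κ²/(2m) = −mg²/(2ℏ²) = -5.717.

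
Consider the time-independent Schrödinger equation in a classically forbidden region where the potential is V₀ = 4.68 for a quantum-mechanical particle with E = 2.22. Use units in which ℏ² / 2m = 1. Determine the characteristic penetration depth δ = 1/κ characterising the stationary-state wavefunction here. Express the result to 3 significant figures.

δ = 0.638

Since E < V₀ the TISE in this region is ψ'' = κ²ψ with κ = √(2m(V₀ − E))/ℏ.
κ = √(2 × 0.5 × 2.46) = 1.568. The penetration depth is δ = 1/κ = 0.638.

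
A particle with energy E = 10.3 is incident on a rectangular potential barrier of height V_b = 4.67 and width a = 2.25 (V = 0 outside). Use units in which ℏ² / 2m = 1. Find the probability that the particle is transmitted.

E > V_b: inside the barrier k₂ = √(2m(E − V_b))/ℏ = 2.373, k₂a = 5.339.
Matching at both interfaces gives T⁻¹ = 1 + V_b² sin²(k₂a) / [4E(E − V_b)] = 1.062, hence T = 0.942.

T = 0.942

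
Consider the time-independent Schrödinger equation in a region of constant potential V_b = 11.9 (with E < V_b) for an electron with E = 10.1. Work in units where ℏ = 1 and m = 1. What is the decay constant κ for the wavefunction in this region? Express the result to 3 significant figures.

κ = 1.90

Since E < V_b the TISE in this region is ψ'' = κ²ψ with κ = √(2m(V_b − E))/ℏ.
κ = √(2 × 1 × 1.8) = 1.897.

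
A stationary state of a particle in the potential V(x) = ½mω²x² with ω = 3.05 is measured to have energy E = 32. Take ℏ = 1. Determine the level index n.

n = 10

E_n = ℏω(n + ½) ⇒ n = E/(ℏω) − ½ = 32/3.05 − 0.5 = 9.992 → n = 10.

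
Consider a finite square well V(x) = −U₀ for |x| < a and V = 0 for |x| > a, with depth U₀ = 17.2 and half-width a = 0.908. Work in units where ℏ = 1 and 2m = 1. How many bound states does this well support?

The dimensionless depth is z₀ = a√(2mU₀)/ℏ = 0.908 × √(17.20) = 3.766.
A new bound state (alternating even/odd) appears each time z₀ passes a multiple of π/2, so N = ⌊2z₀/π⌋ + 1 = ⌊2.397⌋ + 1 = 3.

N = 3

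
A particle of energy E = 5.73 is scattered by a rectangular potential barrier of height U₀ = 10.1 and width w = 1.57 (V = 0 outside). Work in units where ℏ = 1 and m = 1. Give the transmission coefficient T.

T = 0.000365

Since E < U₀ the interior solution is evanescent with decay constant κ = √(2m(U₀ − E))/ℏ = 2.956.
κw = 4.641, sinh(κw) = 51.84.
Matching ψ, ψ′ at both faces gives T = [1 + U₀² sinh²(κw) / (4E(U₀ − E))]⁻¹ = 1/2738 = 0.000365.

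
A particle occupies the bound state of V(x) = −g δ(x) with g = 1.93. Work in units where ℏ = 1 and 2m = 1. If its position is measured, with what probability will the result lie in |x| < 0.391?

The normalised bound state is ψ = √κ e^{−κ|x|} with κ = mg/ℏ² = 0.9650.
P(|x| < d) = ∫_{−d}^{d} κ e^{−2κ|x|} dx = 1 − e^{−2κd} = 1 − e^{−0.7546} = 0.5298.

P = 0.530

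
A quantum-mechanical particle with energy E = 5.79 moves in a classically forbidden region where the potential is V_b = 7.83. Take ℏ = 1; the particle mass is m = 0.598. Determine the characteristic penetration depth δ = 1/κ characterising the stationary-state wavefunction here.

Since E < V_b the TISE in this region is ψ'' = κ²ψ with κ = √(2m(V_b − E))/ℏ.
κ = √(2 × 0.598 × 2.04) = 1.562. The penetration depth is δ = 1/κ = 0.640.

δ = 0.640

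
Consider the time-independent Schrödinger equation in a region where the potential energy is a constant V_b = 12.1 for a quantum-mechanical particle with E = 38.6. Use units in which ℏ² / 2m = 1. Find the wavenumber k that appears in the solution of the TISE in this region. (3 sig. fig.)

k = 5.15

With E > V_b the solution is oscillatory, ψ ∝ e^{±ikx} with k = √(2m(E − V_b))/ℏ.
k = √(2 × 0.5 × 26.5) = 5.148.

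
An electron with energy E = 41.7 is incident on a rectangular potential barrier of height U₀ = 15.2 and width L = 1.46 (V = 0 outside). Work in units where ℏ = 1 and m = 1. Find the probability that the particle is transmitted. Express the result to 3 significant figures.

T = 0.956

Above the barrier the interior wavenumber is k₂ = √(2m(E − U₀))/ℏ = 7.280, giving phase k₂L = 10.63.
T = [1 + U₀² sin²(k₂L) / (4E(E − U₀))]⁻¹ = 1/1.046 = 0.956.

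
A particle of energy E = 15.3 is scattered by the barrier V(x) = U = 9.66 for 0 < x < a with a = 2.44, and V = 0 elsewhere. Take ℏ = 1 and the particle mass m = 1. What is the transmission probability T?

Above the barrier the interior wavenumber is k₂ = √(2m(E − U))/ℏ = 3.359, giving phase k₂a = 8.195.
Matching at both interfaces gives T⁻¹ = 1 + U² sin²(k₂a) / [4E(E − U)] = 1.240, hence T = 0.806.

T = 0.806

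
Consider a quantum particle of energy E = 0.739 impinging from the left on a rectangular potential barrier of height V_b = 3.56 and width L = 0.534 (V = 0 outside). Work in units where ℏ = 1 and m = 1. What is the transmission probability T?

E < V_b: inside the barrier ψ ∝ e^{±κx} with κ = √(2m(V_b − E))/ℏ = 2.375.
κL = 1.268, sinh(κL) = 1.637.
The exact tunnelling result is T⁻¹ = 1 + V_b² sinh²(κL) / [4E(V_b − E)] = 5.073, so T = 0.197.

T = 0.197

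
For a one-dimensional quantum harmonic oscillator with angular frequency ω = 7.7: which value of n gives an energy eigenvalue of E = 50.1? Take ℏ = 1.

n = 6

Invert E_n = (n + ½)ℏω: n = E/ℏω − ½ = 6.006, so n = 6.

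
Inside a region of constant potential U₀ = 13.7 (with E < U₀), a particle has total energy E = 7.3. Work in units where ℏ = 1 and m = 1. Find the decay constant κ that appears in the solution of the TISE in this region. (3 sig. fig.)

κ = 3.58

Since E < U₀ the TISE in this region is ψ'' = κ²ψ with κ = √(2m(U₀ − E))/ℏ.
κ = √(2 × 1 × 6.4) = 3.578.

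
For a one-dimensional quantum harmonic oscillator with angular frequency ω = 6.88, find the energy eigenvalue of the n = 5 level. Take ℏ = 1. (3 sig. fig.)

E = 37.8

The oscillator eigenvalues are E_n = ℏω(n + ½), so E_5 = 6.88 × 5.5 = 37.84.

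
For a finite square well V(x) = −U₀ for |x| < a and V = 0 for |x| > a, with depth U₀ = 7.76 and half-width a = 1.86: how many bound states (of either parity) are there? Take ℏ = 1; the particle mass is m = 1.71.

The dimensionless depth is z₀ = a√(2mU₀)/ℏ = 1.86 × √(26.54) = 9.582.
The even/odd transcendental equations gain one root per π/2 in z₀, giving N = 1 + ⌊2z₀/π⌋ = 1 + ⌊6.100⌋ = 7.

N = 7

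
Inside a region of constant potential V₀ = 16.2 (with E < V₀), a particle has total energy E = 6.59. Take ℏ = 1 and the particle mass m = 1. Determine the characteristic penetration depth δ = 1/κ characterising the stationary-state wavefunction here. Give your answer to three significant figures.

δ = 0.228

Since E < V₀ the TISE in this region is ψ'' = κ²ψ with κ = √(2m(V₀ − E))/ℏ.
κ = √(2 × 1 × 9.61) = 4.384. The penetration depth is δ = 1/κ = 0.228.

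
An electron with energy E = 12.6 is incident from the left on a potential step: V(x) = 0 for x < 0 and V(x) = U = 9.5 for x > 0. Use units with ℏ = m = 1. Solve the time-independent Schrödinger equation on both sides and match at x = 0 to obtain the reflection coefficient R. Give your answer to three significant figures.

R = 0.113

On each side the TISE gives plane waves with k = √(2m(E − V))/ℏ: k₁ = √(2·1·12.6) = 5.020, k₂ = √(2·1·3.1) = 2.490.
Matching ψ and ψ′ at x = 0 gives r = (k₁ − k₂)/(k₁ + k₂), so R = r² = 0.1135 and T = 1 − R = 0.8865.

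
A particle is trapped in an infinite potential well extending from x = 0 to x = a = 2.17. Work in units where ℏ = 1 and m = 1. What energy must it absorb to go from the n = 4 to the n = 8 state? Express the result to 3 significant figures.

ΔE = 50.3

E_n = n²π²ℏ²/(2ma²), so ΔE = (8² − 4²) π²ℏ²/(2ma²).
ΔE = 48 × π² / (2 × 1 × 2.17²) = 50.30.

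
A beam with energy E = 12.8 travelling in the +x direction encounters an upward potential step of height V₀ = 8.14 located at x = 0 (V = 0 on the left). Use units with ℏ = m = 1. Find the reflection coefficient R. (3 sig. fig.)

R = 0.0612

On each side the TISE gives plane waves with k = √(2m(E − V))/ℏ: k₁ = √(2·1·12.8) = 5.060, k₂ = √(2·1·4.66) = 3.053.
Continuity of ψ and ψ′ at the step yields the reflection amplitude r = (k₁ − k₂)/(k₁ + k₂) = 0.2474; thus R = |r|² = 0.06119, T = 0.9388.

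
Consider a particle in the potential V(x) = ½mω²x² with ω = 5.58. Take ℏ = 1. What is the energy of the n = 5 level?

E = 30.7

The oscillator eigenvalues are E_n = ℏω(n + ½), so E_5 = 5.58 × 5.5 = 30.69.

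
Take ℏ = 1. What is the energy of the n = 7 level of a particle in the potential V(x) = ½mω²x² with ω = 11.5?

The oscillator eigenvalues are E_n = ℏω(n + ½), so E_7 = 11.5 × 7.5 = 86.25.

E = 86.3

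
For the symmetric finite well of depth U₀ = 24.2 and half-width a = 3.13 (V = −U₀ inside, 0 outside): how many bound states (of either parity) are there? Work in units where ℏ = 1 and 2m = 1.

The dimensionless depth is z₀ = a√(2mU₀)/ℏ = 3.13 × √(24.20) = 15.40.
The even/odd transcendental equations gain one root per π/2 in z₀, giving N = 1 + ⌊2z₀/π⌋ = 1 + ⌊9.802⌋ = 10.

N = 10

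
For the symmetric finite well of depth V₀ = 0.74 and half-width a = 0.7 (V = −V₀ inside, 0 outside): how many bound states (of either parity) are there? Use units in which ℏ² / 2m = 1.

N = 1

The dimensionless depth is z₀ = a√(2mV₀)/ℏ = 0.7 × √(0.7400) = 0.6022.
The even/odd transcendental equations gain one root per π/2 in z₀, giving N = 1 + ⌊2z₀/π⌋ = 1 + ⌊0.3833⌋ = 1.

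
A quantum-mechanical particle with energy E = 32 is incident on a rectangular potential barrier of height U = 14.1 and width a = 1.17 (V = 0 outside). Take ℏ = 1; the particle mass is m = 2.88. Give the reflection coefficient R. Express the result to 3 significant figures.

Above the barrier the interior wavenumber is k₂ = √(2m(E − U))/ℏ = 10.15, giving phase k₂a = 11.88.
Matching at both interfaces gives T⁻¹ = 1 + U² sin²(k₂a) / [4E(E − U)] = 1.035, hence T = 0.966.
R = 1 − T = 0.0337.

R = 0.0337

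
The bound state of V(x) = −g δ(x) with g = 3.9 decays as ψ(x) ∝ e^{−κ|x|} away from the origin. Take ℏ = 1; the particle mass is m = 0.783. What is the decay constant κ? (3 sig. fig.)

κ = 3.05

Integrate −(ℏ²/2m)ψ'' − gδ(x)ψ = Eψ from −ε to +ε: the ψ'' term gives ψ'(0⁺) − ψ'(0⁻) and the δ term gives −(2mg/ℏ²)ψ(0).
With ψ ∝ e^{−κ|x|} this yields −2κ = −2mg/ℏ², so κ = mg/ℏ² = 3.054.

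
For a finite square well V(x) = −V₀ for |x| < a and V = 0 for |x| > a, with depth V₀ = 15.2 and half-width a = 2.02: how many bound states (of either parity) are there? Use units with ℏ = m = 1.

N = 8

Define the well-strength parameter z₀ = (a/ℏ)√(2mV₀) = 2.02 × √(2·1·15.2) = 11.14.
A new bound state (alternating even/odd) appears each time z₀ passes a multiple of π/2, so N = ⌊2z₀/π⌋ + 1 = ⌊7.090⌋ + 1 = 8.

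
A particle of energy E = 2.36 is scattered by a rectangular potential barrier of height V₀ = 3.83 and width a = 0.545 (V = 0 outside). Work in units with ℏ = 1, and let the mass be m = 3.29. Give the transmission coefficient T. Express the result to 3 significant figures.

E < V₀: inside the barrier ψ ∝ e^{±κx} with κ = √(2m(V₀ − E))/ℏ = 3.110.
κa = 1.695, sinh(κa) = 2.632.
The exact tunnelling result is T⁻¹ = 1 + V₀² sinh²(κa) / [4E(V₀ − E)] = 8.320, so T = 0.120.

T = 0.120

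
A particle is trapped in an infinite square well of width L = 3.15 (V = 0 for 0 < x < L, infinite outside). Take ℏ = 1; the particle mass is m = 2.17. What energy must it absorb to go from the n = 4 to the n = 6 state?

ΔE = 4.58

E_n = n²π²ℏ²/(2mL²), so ΔE = (6² − 4²) π²ℏ²/(2mL²).
ΔE = 20 × π² / (2 × 2.17 × 3.15²) = 4.584.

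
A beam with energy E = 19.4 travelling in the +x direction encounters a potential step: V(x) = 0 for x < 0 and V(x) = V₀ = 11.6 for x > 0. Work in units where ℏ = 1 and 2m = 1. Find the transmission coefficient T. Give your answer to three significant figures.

T = 0.950

On each side the TISE gives plane waves with k = √(2m(E − V))/ℏ: k₁ = √(2·½·19.4) = 4.405, k₂ = √(2·½·7.8) = 2.793.
Matching ψ and ψ′ at x = 0 gives r = (k₁ − k₂)/(k₁ + k₂), so R = r² = 0.05014 and T = 1 − R = 0.9499.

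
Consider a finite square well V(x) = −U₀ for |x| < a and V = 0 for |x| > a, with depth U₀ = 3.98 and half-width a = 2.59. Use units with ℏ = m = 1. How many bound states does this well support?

N = 5

Define the well-strength parameter z₀ = (a/ℏ)√(2mU₀) = 2.59 × √(2·1·3.98) = 7.307.
A new bound state (alternating even/odd) appears each time z₀ passes a multiple of π/2, so N = ⌊2z₀/π⌋ + 1 = ⌊4.652⌋ + 1 = 5.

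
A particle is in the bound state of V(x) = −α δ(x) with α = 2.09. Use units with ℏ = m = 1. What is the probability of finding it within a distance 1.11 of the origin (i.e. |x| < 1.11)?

The normalised bound state is ψ = √κ e^{−κ|x|} with κ = mα/ℏ² = 2.090.
P(|x| < d) = ∫_{−d}^{d} κ e^{−2κ|x|} dx = 1 − e^{−2κd} = 1 − e^{−4.640} = 0.9903.

P = 0.990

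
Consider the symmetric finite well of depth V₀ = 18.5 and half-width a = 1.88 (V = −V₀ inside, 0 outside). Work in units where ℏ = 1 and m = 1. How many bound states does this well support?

N = 8

The dimensionless depth is z₀ = a√(2mV₀)/ℏ = 1.88 × √(37.00) = 11.44.
A new bound state (alternating even/odd) appears each time z₀ passes a multiple of π/2, so N = ⌊2z₀/π⌋ + 1 = ⌊7.280⌋ + 1 = 8.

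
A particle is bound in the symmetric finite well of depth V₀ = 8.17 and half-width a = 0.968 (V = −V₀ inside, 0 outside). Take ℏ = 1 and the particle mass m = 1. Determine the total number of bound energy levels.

The dimensionless depth is z₀ = a√(2mV₀)/ℏ = 0.968 × √(16.34) = 3.913.
The even/odd transcendental equations gain one root per π/2 in z₀, giving N = 1 + ⌊2z₀/π⌋ = 1 + ⌊2.491⌋ = 3.

N = 3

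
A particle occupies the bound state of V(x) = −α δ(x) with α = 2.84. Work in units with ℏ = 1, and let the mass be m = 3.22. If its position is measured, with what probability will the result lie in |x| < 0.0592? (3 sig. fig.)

The normalised bound state is ψ = √κ e^{−κ|x|} with κ = mα/ℏ² = 9.145.
P(|x| < d) = ∫_{−d}^{d} κ e^{−2κ|x|} dx = 1 − e^{−2κd} = 1 − e^{−1.083} = 0.6613.

P = 0.661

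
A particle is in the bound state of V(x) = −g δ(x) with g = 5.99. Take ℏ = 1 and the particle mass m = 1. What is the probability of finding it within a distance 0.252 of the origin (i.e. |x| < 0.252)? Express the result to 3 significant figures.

The normalised bound state is ψ = √κ e^{−κ|x|} with κ = mg/ℏ² = 5.990.
P(|x| < d) = ∫_{−d}^{d} κ e^{−2κ|x|} dx = 1 − e^{−2κd} = 1 − e^{−3.019} = 0.9511.

P = 0.951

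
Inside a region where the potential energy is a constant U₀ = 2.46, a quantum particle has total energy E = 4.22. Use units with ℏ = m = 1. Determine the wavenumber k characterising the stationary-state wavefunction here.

k = 1.88

With E > U₀ the solution is oscillatory, ψ ∝ e^{±ikx} with k = √(2m(E − U₀))/ℏ.
k = √(2 × 1 × 1.76) = 1.876.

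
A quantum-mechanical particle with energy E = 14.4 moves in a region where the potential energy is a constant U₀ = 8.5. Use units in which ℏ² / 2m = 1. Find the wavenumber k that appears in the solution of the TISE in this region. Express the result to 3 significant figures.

k = 2.43

With E > U₀ the solution is oscillatory, ψ ∝ e^{±ikx} with k = √(2m(E − U₀))/ℏ.
k = √(2 × 0.5 × 5.9) = 2.429.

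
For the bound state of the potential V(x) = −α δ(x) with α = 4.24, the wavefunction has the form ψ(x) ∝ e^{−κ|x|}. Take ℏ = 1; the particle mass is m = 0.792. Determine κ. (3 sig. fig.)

κ = 3.36

Integrating the TISE across x = 0 gives the cusp condition ψ'(0⁺) − ψ'(0⁻) = −(2mα/ℏ²)ψ(0).
With ψ ∝ e^{−κ|x|} this yields −2κ = −2mα/ℏ², so κ = mα/ℏ² = 3.358.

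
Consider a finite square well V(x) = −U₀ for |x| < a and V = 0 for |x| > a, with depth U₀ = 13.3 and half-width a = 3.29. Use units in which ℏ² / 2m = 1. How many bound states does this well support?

N = 8

The dimensionless depth is z₀ = a√(2mU₀)/ℏ = 3.29 × √(13.30) = 12.00.
A new bound state (alternating even/odd) appears each time z₀ passes a multiple of π/2, so N = ⌊2z₀/π⌋ + 1 = ⌊7.638⌋ + 1 = 8.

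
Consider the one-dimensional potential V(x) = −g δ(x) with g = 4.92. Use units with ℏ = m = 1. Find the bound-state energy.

E = -12.1

The bound state is ψ(x) = √κ e^{−κ|x|}. The derivative jump ψ'(0⁺) − ψ'(0⁻) = −(2mg/ℏ²)ψ(0) fixes κ = mg/ℏ² = 4.920.
Then E = −ℏ²κ²/(2m) = −mg²/(2ℏ²) = -12.10.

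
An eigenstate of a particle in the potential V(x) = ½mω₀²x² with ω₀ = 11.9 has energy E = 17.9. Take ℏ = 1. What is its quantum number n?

Invert E_n = (n + ½)ℏω₀: n = E/ℏω₀ − ½ = 1.004, so n = 1.

n = 1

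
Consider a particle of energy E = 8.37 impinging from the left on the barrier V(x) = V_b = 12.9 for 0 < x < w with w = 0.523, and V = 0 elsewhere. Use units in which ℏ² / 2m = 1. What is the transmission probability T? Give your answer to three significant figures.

E < V_b: inside the barrier ψ ∝ e^{±κx} with κ = √(2m(V_b − E))/ℏ = 2.128.
κw = 1.113, sinh(κw) = 1.358.
The exact tunnelling result is T⁻¹ = 1 + V_b² sinh²(κw) / [4E(V_b − E)] = 3.023, so T = 0.331.

T = 0.331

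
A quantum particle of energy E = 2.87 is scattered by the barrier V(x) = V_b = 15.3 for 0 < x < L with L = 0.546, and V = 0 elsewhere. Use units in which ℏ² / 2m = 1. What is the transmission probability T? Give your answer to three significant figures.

E < V_b: inside the barrier ψ ∝ e^{±κx} with κ = √(2m(V_b − E))/ℏ = 3.526.
κL = 1.925, sinh(κL) = 3.355.
Matching ψ, ψ′ at both faces gives T = [1 + V_b² sinh²(κL) / (4E(V_b − E))]⁻¹ = 1/19.46 = 0.0514.

T = 0.0514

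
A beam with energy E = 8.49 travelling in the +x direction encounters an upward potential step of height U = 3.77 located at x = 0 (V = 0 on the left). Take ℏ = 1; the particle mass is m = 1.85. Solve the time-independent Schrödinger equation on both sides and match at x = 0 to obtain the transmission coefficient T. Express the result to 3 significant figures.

T = 0.979

The wavenumbers are k₁ = √(2mE)/ℏ = 5.605 on the left and k₂ = √(2m(E − U))/ℏ = 4.179 on the right.
Continuity of ψ and ψ′ at the step yields the reflection amplitude r = (k₁ − k₂)/(k₁ + k₂) = 0.1457; thus R = |r|² = 0.02124, T = 0.9788.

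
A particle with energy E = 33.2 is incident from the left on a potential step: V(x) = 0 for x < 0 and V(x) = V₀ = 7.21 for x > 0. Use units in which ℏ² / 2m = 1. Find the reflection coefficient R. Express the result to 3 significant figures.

The wavenumbers are k₁ = √(2mE)/ℏ = 5.762 on the left and k₂ = √(2m(E − V₀))/ℏ = 5.098 on the right.
Matching ψ and ψ′ at x = 0 gives r = (k₁ − k₂)/(k₁ + k₂), so R = r² = 0.003737 and T = 1 − R = 0.9963.

R = 0.00374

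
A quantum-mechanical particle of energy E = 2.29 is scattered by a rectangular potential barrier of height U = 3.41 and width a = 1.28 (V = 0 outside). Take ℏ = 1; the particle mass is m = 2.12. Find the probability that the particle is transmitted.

T = 0.0133

E < U: inside the barrier ψ ∝ e^{±κx} with κ = √(2m(U − E))/ℏ = 2.179.
κa = 2.789, sinh(κa) = 8.104.
The exact tunnelling result is T⁻¹ = 1 + U² sinh²(κa) / [4E(U − E)] = 75.45, so T = 0.0133.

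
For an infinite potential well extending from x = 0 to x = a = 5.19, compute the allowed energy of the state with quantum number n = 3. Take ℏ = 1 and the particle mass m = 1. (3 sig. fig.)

The infinite-well eigenfunctions ψ_n = √(2/a) sin(nπx/a) vanish at both walls, giving E_n = n²π²ℏ²/(2ma²).
E_3 = 3² × π² / (2 × 1 × 5.19²) = 1.649.

E = 1.65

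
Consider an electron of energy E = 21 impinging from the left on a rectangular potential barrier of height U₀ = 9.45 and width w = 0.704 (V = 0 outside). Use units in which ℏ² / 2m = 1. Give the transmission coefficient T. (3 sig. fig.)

T = 0.959

Above the barrier the interior wavenumber is k₂ = √(2m(E − U₀))/ℏ = 3.399, giving phase k₂w = 2.393.
T = [1 + U₀² sin²(k₂w) / (4E(E − U₀))]⁻¹ = 1/1.043 = 0.959.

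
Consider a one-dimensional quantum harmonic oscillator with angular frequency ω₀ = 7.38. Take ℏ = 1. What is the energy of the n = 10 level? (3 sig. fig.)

E = 77.5

The oscillator eigenvalues are E_n = ℏω₀(n + ½), so E_10 = 7.38 × 10.5 = 77.49.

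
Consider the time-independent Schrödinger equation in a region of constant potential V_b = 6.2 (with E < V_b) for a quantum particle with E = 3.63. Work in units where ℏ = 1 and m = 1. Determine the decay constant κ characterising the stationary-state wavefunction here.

κ = 2.27

Since E < V_b the TISE in this region is ψ'' = κ²ψ with κ = √(2m(V_b − E))/ℏ.
κ = √(2 × 1 × 2.57) = 2.267.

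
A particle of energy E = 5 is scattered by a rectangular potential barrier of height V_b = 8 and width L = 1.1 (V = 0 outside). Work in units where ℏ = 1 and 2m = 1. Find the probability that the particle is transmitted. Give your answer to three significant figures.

T = 0.0799

Since E < V_b the interior solution is evanescent with decay constant κ = √(2m(V_b − E))/ℏ = 1.732.
κL = 1.905, sinh(κL) = 3.286.
The exact tunnelling result is T⁻¹ = 1 + V_b² sinh²(κL) / [4E(V_b − E)] = 12.52, so T = 0.0799.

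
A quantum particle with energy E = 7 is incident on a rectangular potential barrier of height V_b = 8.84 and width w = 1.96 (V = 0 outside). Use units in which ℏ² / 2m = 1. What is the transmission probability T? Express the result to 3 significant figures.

T = 0.0129

Since E < V_b the interior solution is evanescent with decay constant κ = √(2m(V_b − E))/ℏ = 1.356.
κw = 2.659, sinh(κw) = 7.104.
The exact tunnelling result is T⁻¹ = 1 + V_b² sinh²(κw) / [4E(V_b − E)] = 77.54, so T = 0.0129.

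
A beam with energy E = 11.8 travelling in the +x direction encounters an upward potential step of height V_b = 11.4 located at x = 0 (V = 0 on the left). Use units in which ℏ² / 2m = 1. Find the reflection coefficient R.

On each side the TISE gives plane waves with k = √(2m(E − V))/ℏ: k₁ = √(2·½·11.8) = 3.435, k₂ = √(2·½·0.4) = 0.6325.
Continuity of ψ and ψ′ at the step yields the reflection amplitude r = (k₁ − k₂)/(k₁ + k₂) = 0.6890; thus R = |r|² = 0.4748, T = 0.5252.

R = 0.475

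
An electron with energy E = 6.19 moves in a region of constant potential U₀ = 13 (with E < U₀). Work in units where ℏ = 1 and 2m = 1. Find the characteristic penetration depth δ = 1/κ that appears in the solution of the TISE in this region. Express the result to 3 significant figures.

Since E < U₀ the TISE in this region is ψ'' = κ²ψ with κ = √(2m(U₀ − E))/ℏ.
κ = √(2 × 0.5 × 6.81) = 2.610. The penetration depth is δ = 1/κ = 0.383.

δ = 0.383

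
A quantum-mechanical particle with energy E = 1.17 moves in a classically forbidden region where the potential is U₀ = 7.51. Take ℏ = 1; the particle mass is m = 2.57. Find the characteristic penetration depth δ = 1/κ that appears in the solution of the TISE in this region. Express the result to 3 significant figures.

δ = 0.175

Since E < U₀ the TISE in this region is ψ'' = κ²ψ with κ = √(2m(U₀ − E))/ℏ.
κ = √(2 × 2.57 × 6.34) = 5.709. The penetration depth is δ = 1/κ = 0.175.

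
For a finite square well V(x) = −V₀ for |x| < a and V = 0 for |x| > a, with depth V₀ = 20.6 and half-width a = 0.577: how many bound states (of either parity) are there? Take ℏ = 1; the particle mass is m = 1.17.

N = 3

Define the well-strength parameter z₀ = (a/ℏ)√(2mV₀) = 0.577 × √(2·1.17·20.6) = 4.006.
A new bound state (alternating even/odd) appears each time z₀ passes a multiple of π/2, so N = ⌊2z₀/π⌋ + 1 = ⌊2.550⌋ + 1 = 3.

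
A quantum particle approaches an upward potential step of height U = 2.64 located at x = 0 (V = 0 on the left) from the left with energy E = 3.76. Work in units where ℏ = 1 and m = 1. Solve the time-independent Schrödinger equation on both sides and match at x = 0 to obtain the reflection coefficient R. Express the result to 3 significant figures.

The wavenumbers are k₁ = √(2mE)/ℏ = 2.742 on the left and k₂ = √(2m(E − U))/ℏ = 1.497 on the right.
Continuity of ψ and ψ′ at the step yields the reflection amplitude r = (k₁ − k₂)/(k₁ + k₂) = 0.2938; thus R = |r|² = 0.08635, T = 0.9137.

R = 0.0863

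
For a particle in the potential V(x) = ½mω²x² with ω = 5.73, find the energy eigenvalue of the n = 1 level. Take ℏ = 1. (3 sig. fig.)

Using E_n = (n + ½)ℏω: E_1 = 1.5 × 5.73 = 8.595.

E = 8.60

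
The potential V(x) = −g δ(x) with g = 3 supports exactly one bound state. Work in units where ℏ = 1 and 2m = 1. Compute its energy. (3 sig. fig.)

E = -2.25

The bound state is ψ(x) = √κ e^{−κ|x|}. The derivative jump ψ'(0⁺) − ψ'(0⁻) = −(2mg/ℏ²)ψ(0) fixes κ = mg/ℏ² = 1.500.
Then E = −ℏ²κ²/(2m) = −mg²/(2ℏ²) = -2.250.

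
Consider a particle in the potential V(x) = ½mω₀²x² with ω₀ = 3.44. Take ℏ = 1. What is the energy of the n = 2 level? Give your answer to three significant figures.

Using E_n = (n + ½)ℏω₀: E_2 = 2.5 × 3.44 = 8.600.

E = 8.60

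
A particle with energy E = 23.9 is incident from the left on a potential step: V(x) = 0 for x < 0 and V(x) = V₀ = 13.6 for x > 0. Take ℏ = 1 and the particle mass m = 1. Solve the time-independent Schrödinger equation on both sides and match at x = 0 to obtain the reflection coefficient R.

On each side the TISE gives plane waves with k = √(2m(E − V))/ℏ: k₁ = √(2·1·23.9) = 6.914, k₂ = √(2·1·10.3) = 4.539.
Matching ψ and ψ′ at x = 0 gives r = (k₁ − k₂)/(k₁ + k₂), so R = r² = 0.04301 and T = 1 − R = 0.9570.

R = 0.0430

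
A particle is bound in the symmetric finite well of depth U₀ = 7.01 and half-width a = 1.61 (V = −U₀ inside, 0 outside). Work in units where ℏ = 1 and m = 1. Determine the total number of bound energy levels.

N = 4

Define the well-strength parameter z₀ = (a/ℏ)√(2mU₀) = 1.61 × √(2·1·7.01) = 6.028.
The even/odd transcendental equations gain one root per π/2 in z₀, giving N = 1 + ⌊2z₀/π⌋ = 1 + ⌊3.838⌋ = 4.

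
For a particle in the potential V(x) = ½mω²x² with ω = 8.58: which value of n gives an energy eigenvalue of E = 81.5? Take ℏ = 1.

n = 9

Invert E_n = (n + ½)ℏω: n = E/ℏω − ½ = 8.999, so n = 9.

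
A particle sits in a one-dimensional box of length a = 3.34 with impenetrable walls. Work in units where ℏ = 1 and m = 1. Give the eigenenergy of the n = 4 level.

The infinite-well eigenfunctions ψ_n = √(2/a) sin(nπx/a) vanish at both walls, giving E_n = n²π²ℏ²/(2ma²).
E_4 = 4² × π² / (2 × 1 × 3.34²) = 7.078.

E = 7.08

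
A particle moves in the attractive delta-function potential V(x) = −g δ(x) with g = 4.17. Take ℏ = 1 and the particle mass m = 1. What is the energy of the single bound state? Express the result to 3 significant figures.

E = -8.69

The bound state is ψ(x) = √κ e^{−κ|x|}. The derivative jump ψ'(0⁺) − ψ'(0⁻) = −(2mg/ℏ²)ψ(0) fixes κ = mg/ℏ² = 4.170.
Then E = −ℏ²κ²/(2m) = −mg²/(2ℏ²) = -8.694.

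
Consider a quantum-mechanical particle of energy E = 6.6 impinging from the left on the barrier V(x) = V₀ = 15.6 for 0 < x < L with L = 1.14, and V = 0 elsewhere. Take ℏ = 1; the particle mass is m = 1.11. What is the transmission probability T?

Since E < V₀ the interior solution is evanescent with decay constant κ = √(2m(V₀ − E))/ℏ = 4.470.
κL = 5.096, sinh(κL) = 81.65.
Matching ψ, ψ′ at both faces gives T = [1 + V₀² sinh²(κL) / (4E(V₀ − E))]⁻¹ = 1/6830 = 0.000146.

T = 0.000146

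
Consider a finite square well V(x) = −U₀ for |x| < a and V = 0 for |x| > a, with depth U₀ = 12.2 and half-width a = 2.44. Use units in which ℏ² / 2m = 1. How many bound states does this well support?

N = 6

The dimensionless depth is z₀ = a√(2mU₀)/ℏ = 2.44 × √(12.20) = 8.523.
The even/odd transcendental equations gain one root per π/2 in z₀, giving N = 1 + ⌊2z₀/π⌋ = 1 + ⌊5.426⌋ = 6.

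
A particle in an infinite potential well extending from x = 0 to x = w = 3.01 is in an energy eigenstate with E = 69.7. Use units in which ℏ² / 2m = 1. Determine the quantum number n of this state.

From E_n = n²π²ℏ²/(2mw²) invert to n = √(2mw²E)/(πℏ).
n = (3.01/π) × √(2 × 0.5 × 69.7) = 7.999 → n = 8.

n = 8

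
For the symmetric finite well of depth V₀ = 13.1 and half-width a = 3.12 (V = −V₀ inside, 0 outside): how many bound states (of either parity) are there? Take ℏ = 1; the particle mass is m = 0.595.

Define the well-strength parameter z₀ = (a/ℏ)√(2mV₀) = 3.12 × √(2·0.595·13.1) = 12.32.
A new bound state (alternating even/odd) appears each time z₀ passes a multiple of π/2, so N = ⌊2z₀/π⌋ + 1 = ⌊7.842⌋ + 1 = 8.

N = 8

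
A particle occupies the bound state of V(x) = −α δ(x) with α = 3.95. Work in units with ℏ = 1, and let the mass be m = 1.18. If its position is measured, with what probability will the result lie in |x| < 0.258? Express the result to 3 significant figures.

P = 0.910

The normalised bound state is ψ = √κ e^{−κ|x|} with κ = mα/ℏ² = 4.661.
P(|x| < d) = ∫_{−d}^{d} κ e^{−2κ|x|} dx = 1 − e^{−2κd} = 1 − e^{−2.405} = 0.9097.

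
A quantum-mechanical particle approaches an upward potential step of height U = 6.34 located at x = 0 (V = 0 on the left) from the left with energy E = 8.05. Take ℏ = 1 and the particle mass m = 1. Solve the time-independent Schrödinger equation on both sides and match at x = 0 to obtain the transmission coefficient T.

T = 0.864

The wavenumbers are k₁ = √(2mE)/ℏ = 4.012 on the left and k₂ = √(2m(E − U))/ℏ = 1.849 on the right.
Continuity of ψ and ψ′ at the step yields the reflection amplitude r = (k₁ − k₂)/(k₁ + k₂) = 0.3690; thus R = |r|² = 0.1362, T = 0.8638.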